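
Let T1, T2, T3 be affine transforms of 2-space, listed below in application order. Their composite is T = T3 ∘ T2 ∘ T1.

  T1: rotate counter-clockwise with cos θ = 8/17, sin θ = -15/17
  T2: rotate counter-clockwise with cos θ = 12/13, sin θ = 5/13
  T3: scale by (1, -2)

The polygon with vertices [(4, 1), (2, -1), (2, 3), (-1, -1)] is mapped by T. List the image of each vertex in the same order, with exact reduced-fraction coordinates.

T1 rotate counter-clockwise with cos θ = 8/17, sin θ = -15/17: (4, 1) → (47/17, -52/17); (2, -1) → (1/17, -38/17); (2, 3) → (61/17, -6/17); (-1, -1) → (-23/17, 7/17)
T2 rotate counter-clockwise with cos θ = 12/13, sin θ = 5/13: (47/17, -52/17) → (824/221, -389/221); (1/17, -38/17) → (202/221, -451/221); (61/17, -6/17) → (762/221, 233/221); (-23/17, 7/17) → (-311/221, -31/221)
T3 scale by (1, -2): (824/221, -389/221) → (824/221, 778/221); (202/221, -451/221) → (202/221, 902/221); (762/221, 233/221) → (762/221, -466/221); (-311/221, -31/221) → (-311/221, 62/221)

image vertices: (824/221, 778/221), (202/221, 902/221), (762/221, -466/221), (-311/221, 62/221)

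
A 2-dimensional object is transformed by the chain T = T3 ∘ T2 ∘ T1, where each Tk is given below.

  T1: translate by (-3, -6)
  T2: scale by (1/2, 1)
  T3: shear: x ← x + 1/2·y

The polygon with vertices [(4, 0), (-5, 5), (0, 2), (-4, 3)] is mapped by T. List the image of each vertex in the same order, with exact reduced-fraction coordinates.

image vertices: (-5/2, -6), (-9/2, -1), (-7/2, -4), (-5, -3)

T1 translate by (-3, -6): (4, 0) → (1, -6); (-5, 5) → (-8, -1); (0, 2) → (-3, -4); (-4, 3) → (-7, -3)
T2 scale by (1/2, 1): (1, -6) → (1/2, -6); (-8, -1) → (-4, -1); (-3, -4) → (-3/2, -4); (-7, -3) → (-7/2, -3)
T3 shear: x ← x + 1/2·y: (1/2, -6) → (-5/2, -6); (-4, -1) → (-9/2, -1); (-3/2, -4) → (-7/2, -4); (-7/2, -3) → (-5, -3)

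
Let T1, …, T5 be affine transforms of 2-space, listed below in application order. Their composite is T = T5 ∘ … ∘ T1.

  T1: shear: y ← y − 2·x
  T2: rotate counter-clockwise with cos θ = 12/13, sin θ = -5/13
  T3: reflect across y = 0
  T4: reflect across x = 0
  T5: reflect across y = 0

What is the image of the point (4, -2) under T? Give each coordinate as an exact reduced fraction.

T(p) = (2/13, -140/13)

T1 shear: y ← y − 2·x: (4, -2) → (4, -10)
T2 rotate counter-clockwise with cos θ = 12/13, sin θ = -5/13: (4, -10) → (-2/13, -140/13)
T3 reflect across y = 0: (-2/13, -140/13) → (-2/13, 140/13)
T4 reflect across x = 0: (-2/13, 140/13) → (2/13, 140/13)
T5 reflect across y = 0: (2/13, 140/13) → (2/13, -140/13)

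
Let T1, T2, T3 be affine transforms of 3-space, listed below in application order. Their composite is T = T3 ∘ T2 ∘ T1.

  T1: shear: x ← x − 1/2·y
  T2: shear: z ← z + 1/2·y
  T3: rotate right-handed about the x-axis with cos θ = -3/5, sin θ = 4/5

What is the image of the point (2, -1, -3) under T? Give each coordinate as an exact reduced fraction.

T1 shear: x ← x − 1/2·y: (2, -1, -3) → (5/2, -1, -3)
T2 shear: z ← z + 1/2·y: (5/2, -1, -3) → (5/2, -1, -7/2)
T3 rotate right-handed about the x-axis with cos θ = -3/5, sin θ = 4/5: (5/2, -1, -7/2) → (5/2, 17/5, 13/10)

T(p) = (5/2, 17/5, 13/10)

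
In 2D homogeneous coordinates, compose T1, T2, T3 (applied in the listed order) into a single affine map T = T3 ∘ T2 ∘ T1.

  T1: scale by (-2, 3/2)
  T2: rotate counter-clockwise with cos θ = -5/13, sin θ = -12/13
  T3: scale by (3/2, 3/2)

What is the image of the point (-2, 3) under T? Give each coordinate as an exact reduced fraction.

T(p) = (51/13, -423/52)

T1 scale by (-2, 3/2): (-2, 3) → (4, 9/2)
T2 rotate counter-clockwise with cos θ = -5/13, sin θ = -12/13: (4, 9/2) → (34/13, -141/26)
T3 scale by (3/2, 3/2): (34/13, -141/26) → (51/13, -423/52)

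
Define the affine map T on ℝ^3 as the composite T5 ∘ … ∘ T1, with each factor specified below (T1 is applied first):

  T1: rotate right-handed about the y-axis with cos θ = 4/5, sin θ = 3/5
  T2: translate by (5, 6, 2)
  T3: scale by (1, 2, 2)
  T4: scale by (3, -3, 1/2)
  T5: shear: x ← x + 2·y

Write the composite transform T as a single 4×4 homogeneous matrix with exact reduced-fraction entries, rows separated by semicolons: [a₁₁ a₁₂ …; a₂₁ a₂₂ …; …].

T1 = [4/5 0 3/5 0; 0 1 0 0; -3/5 0 4/5 0; 0 0 0 1]
T2·T1 = [4/5 0 3/5 5; 0 1 0 6; -3/5 0 4/5 2; 0 0 0 1]
T3·…·T1 = [4/5 0 3/5 5; 0 2 0 12; -6/5 0 8/5 4; 0 0 0 1]
T4·…·T1 = [12/5 0 9/5 15; 0 -6 0 -36; -3/5 0 4/5 2; 0 0 0 1]
T5·…·T1 = [12/5 -12 9/5 -57; 0 -6 0 -36; -3/5 0 4/5 2; 0 0 0 1]

T = [12/5 -12 9/5 -57; 0 -6 0 -36; -3/5 0 4/5 2; 0 0 0 1]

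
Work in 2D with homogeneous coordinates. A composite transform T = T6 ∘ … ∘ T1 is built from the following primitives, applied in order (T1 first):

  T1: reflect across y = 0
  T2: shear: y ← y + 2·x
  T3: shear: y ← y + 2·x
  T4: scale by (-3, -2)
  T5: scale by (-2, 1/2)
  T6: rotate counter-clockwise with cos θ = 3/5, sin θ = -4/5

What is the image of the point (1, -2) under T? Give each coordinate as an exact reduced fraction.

T1 reflect across y = 0: (1, -2) → (1, 2)
T2 shear: y ← y + 2·x: (1, 2) → (1, 4)
T3 shear: y ← y + 2·x: (1, 4) → (1, 6)
T4 scale by (-3, -2): (1, 6) → (-3, -12)
T5 scale by (-2, 1/2): (-3, -12) → (6, -6)
T6 rotate counter-clockwise with cos θ = 3/5, sin θ = -4/5: (6, -6) → (-6/5, -42/5)

T(p) = (-6/5, -42/5)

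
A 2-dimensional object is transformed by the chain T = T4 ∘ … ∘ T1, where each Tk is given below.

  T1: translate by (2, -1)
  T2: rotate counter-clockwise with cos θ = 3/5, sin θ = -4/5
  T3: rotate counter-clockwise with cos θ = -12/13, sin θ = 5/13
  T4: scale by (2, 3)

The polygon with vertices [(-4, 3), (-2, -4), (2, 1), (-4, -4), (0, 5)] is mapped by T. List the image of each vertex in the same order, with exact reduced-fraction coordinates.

T1 translate by (2, -1): (-4, 3) → (-2, 2); (-2, -4) → (0, -5); (2, 1) → (4, 0); (-4, -4) → (-2, -5); (0, 5) → (2, 4)
T2 rotate counter-clockwise with cos θ = 3/5, sin θ = -4/5: (-2, 2) → (2/5, 14/5); (0, -5) → (-4, -3); (4, 0) → (12/5, -16/5); (-2, -5) → (-26/5, -7/5); (2, 4) → (22/5, 4/5)
T3 rotate counter-clockwise with cos θ = -12/13, sin θ = 5/13: (2/5, 14/5) → (-94/65, -158/65); (-4, -3) → (63/13, 16/13); (12/5, -16/5) → (-64/65, 252/65); (-26/5, -7/5) → (347/65, -46/65); (22/5, 4/5) → (-284/65, 62/65)
T4 scale by (2, 3): (-94/65, -158/65) → (-188/65, -474/65); (63/13, 16/13) → (126/13, 48/13); (-64/65, 252/65) → (-128/65, 756/65); (347/65, -46/65) → (694/65, -138/65); (-284/65, 62/65) → (-568/65, 186/65)

image vertices: (-188/65, -474/65), (126/13, 48/13), (-128/65, 756/65), (694/65, -138/65), (-568/65, 186/65)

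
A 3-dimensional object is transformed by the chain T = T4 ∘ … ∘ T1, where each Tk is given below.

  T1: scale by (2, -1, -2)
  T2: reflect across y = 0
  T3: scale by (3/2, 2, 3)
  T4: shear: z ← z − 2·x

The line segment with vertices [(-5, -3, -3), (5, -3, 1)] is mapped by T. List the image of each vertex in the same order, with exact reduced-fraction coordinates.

T1 scale by (2, -1, -2): (-5, -3, -3) → (-10, 3, 6); (5, -3, 1) → (10, 3, -2)
T2 reflect across y = 0: (-10, 3, 6) → (-10, -3, 6); (10, 3, -2) → (10, -3, -2)
T3 scale by (3/2, 2, 3): (-10, -3, 6) → (-15, -6, 18); (10, -3, -2) → (15, -6, -6)
T4 shear: z ← z − 2·x: (-15, -6, 18) → (-15, -6, 48); (15, -6, -6) → (15, -6, -36)

image vertices: (-15, -6, 48), (15, -6, -36)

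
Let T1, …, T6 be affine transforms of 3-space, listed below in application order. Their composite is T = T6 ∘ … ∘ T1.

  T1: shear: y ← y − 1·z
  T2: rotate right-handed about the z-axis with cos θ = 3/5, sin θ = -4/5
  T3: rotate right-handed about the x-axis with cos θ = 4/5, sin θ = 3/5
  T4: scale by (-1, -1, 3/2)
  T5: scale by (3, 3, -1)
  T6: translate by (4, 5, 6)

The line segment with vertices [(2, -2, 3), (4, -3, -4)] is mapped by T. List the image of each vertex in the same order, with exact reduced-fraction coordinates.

image vertices: (62/5, 536/25, 327/50), (-28/5, 101/25, 657/50)

T1 shear: y ← y − 1·z: (2, -2, 3) → (2, -5, 3); (4, -3, -4) → (4, 1, -4)
T2 rotate right-handed about the z-axis with cos θ = 3/5, sin θ = -4/5: (2, -5, 3) → (-14/5, -23/5, 3); (4, 1, -4) → (16/5, -13/5, -4)
T3 rotate right-handed about the x-axis with cos θ = 4/5, sin θ = 3/5: (-14/5, -23/5, 3) → (-14/5, -137/25, -9/25); (16/5, -13/5, -4) → (16/5, 8/25, -119/25)
T4 scale by (-1, -1, 3/2): (-14/5, -137/25, -9/25) → (14/5, 137/25, -27/50); (16/5, 8/25, -119/25) → (-16/5, -8/25, -357/50)
T5 scale by (3, 3, -1): (14/5, 137/25, -27/50) → (42/5, 411/25, 27/50); (-16/5, -8/25, -357/50) → (-48/5, -24/25, 357/50)
T6 translate by (4, 5, 6): (42/5, 411/25, 27/50) → (62/5, 536/25, 327/50); (-48/5, -24/25, 357/50) → (-28/5, 101/25, 657/50)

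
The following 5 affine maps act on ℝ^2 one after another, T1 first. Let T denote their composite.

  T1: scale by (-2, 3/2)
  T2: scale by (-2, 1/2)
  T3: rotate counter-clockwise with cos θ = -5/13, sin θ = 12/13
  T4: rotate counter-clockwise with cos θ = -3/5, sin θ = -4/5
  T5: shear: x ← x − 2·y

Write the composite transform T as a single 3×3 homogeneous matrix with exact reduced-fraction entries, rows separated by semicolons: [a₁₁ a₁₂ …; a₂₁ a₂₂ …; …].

T = [76/13 -33/26 0; -64/65 189/260 0; 0 0 1]

T1 = [-2 0 0; 0 3/2 0; 0 0 1]
T2·T1 = [4 0 0; 0 3/4 0; 0 0 1]
T3·…·T1 = [-20/13 -9/13 0; 48/13 -15/52 0; 0 0 1]
T4·…·T1 = [252/65 12/65 0; -64/65 189/260 0; 0 0 1]
T5·…·T1 = [76/13 -33/26 0; -64/65 189/260 0; 0 0 1]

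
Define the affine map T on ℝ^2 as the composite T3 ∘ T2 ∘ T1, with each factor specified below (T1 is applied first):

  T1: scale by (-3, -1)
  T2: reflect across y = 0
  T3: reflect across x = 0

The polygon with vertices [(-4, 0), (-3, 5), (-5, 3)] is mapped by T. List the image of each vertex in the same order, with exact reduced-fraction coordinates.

image vertices: (-12, 0), (-9, 5), (-15, 3)

T1 scale by (-3, -1): (-4, 0) → (12, 0); (-3, 5) → (9, -5); (-5, 3) → (15, -3)
T2 reflect across y = 0: (12, 0) → (12, 0); (9, -5) → (9, 5); (15, -3) → (15, 3)
T3 reflect across x = 0: (12, 0) → (-12, 0); (9, 5) → (-9, 5); (15, 3) → (-15, 3)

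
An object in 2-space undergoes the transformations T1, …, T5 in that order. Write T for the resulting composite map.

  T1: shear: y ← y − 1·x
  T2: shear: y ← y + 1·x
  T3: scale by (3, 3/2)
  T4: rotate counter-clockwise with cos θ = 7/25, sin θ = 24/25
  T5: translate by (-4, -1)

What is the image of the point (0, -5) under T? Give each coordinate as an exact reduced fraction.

T1 shear: y ← y − 1·x: (0, -5) → (0, -5)
T2 shear: y ← y + 1·x: (0, -5) → (0, -5)
T3 scale by (3, 3/2): (0, -5) → (0, -15/2)
T4 rotate counter-clockwise with cos θ = 7/25, sin θ = 24/25: (0, -15/2) → (36/5, -21/10)
T5 translate by (-4, -1): (36/5, -21/10) → (16/5, -31/10)

T(p) = (16/5, -31/10)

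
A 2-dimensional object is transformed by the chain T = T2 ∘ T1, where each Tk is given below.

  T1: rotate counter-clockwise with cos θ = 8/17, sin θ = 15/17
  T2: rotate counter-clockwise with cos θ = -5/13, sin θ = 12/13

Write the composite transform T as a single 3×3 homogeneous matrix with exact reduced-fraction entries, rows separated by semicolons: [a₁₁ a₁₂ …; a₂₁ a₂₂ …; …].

T = [-220/221 -21/221 0; 21/221 -220/221 0; 0 0 1]

T1 = [8/17 -15/17 0; 15/17 8/17 0; 0 0 1]
T2·T1 = [-220/221 -21/221 0; 21/221 -220/221 0; 0 0 1]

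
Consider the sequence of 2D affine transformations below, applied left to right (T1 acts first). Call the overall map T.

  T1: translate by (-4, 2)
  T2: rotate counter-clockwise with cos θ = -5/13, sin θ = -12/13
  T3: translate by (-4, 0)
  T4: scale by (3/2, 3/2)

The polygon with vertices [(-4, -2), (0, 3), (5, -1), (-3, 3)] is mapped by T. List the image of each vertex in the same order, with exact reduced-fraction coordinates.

image vertices: (-18/13, 144/13), (42/13, 69/26), (-135/26, -51/26), (129/26, 177/26)

T1 translate by (-4, 2): (-4, -2) → (-8, 0); (0, 3) → (-4, 5); (5, -1) → (1, 1); (-3, 3) → (-7, 5)
T2 rotate counter-clockwise with cos θ = -5/13, sin θ = -12/13: (-8, 0) → (40/13, 96/13); (-4, 5) → (80/13, 23/13); (1, 1) → (7/13, -17/13); (-7, 5) → (95/13, 59/13)
T3 translate by (-4, 0): (40/13, 96/13) → (-12/13, 96/13); (80/13, 23/13) → (28/13, 23/13); (7/13, -17/13) → (-45/13, -17/13); (95/13, 59/13) → (43/13, 59/13)
T4 scale by (3/2, 3/2): (-12/13, 96/13) → (-18/13, 144/13); (28/13, 23/13) → (42/13, 69/26); (-45/13, -17/13) → (-135/26, -51/26); (43/13, 59/13) → (129/26, 177/26)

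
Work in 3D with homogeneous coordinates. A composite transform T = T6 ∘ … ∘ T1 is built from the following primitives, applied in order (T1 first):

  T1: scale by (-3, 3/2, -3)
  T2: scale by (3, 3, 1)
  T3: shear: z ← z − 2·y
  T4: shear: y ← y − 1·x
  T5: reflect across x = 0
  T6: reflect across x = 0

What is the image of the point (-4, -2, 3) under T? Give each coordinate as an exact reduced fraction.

T(p) = (36, -45, 9)

T1 scale by (-3, 3/2, -3): (-4, -2, 3) → (12, -3, -9)
T2 scale by (3, 3, 1): (12, -3, -9) → (36, -9, -9)
T3 shear: z ← z − 2·y: (36, -9, -9) → (36, -9, 9)
T4 shear: y ← y − 1·x: (36, -9, 9) → (36, -45, 9)
T5 reflect across x = 0: (36, -45, 9) → (-36, -45, 9)
T6 reflect across x = 0: (-36, -45, 9) → (36, -45, 9)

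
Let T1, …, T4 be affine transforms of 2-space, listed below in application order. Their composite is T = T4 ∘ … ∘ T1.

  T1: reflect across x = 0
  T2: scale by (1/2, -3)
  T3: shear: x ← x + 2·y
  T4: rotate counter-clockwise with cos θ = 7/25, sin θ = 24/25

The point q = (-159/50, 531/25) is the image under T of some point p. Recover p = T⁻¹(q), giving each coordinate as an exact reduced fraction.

p = (-3, -3)

T1 = [-1 0 0; 0 1 0; 0 0 1]
T2·T1 = [-1/2 0 0; 0 -3 0; 0 0 1]
T3·…·T1 = [-1/2 -6 0; 0 -3 0; 0 0 1]
T4·…·T1 = [-7/50 6/5 0; -12/25 -33/5 0; 0 0 1]
det M = 3/2; M⁻¹ = [-22/5 -4/5 0; 8/25 -7/75 0; 0 0 1]
M⁻¹ · (-159/50, 531/25)ᵀ = (-3, -3)ᵀ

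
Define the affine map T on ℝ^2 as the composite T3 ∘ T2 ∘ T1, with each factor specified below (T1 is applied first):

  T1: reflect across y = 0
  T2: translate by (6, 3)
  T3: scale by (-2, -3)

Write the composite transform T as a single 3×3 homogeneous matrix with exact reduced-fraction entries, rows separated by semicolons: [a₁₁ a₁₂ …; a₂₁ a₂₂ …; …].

T1 = [1 0 0; 0 -1 0; 0 0 1]
T2·T1 = [1 0 6; 0 -1 3; 0 0 1]
T3·…·T1 = [-2 0 -12; 0 3 -9; 0 0 1]

T = [-2 0 -12; 0 3 -9; 0 0 1]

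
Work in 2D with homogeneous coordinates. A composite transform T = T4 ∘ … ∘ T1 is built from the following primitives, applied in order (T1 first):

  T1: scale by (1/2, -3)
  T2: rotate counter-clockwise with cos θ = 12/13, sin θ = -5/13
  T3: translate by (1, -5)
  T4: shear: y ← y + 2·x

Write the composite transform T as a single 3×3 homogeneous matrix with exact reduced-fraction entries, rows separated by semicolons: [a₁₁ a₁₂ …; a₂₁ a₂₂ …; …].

T = [6/13 -15/13 1; 19/26 -66/13 -3; 0 0 1]

T1 = [1/2 0 0; 0 -3 0; 0 0 1]
T2·T1 = [6/13 -15/13 0; -5/26 -36/13 0; 0 0 1]
T3·…·T1 = [6/13 -15/13 1; -5/26 -36/13 -5; 0 0 1]
T4·…·T1 = [6/13 -15/13 1; 19/26 -66/13 -3; 0 0 1]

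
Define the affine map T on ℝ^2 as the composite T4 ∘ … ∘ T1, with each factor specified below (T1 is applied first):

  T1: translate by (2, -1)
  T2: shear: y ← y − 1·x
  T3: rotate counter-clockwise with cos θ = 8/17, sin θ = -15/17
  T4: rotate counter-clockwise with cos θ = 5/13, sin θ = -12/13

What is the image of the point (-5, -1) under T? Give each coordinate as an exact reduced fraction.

T(p) = (591/221, 373/221)

T1 translate by (2, -1): (-5, -1) → (-3, -2)
T2 shear: y ← y − 1·x: (-3, -2) → (-3, 1)
T3 rotate counter-clockwise with cos θ = 8/17, sin θ = -15/17: (-3, 1) → (-9/17, 53/17)
T4 rotate counter-clockwise with cos θ = 5/13, sin θ = -12/13: (-9/17, 53/17) → (591/221, 373/221)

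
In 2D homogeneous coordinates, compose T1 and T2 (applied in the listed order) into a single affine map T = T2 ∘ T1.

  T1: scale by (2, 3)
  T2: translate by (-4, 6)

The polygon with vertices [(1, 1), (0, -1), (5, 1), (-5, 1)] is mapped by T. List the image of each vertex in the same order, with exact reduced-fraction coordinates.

image vertices: (-2, 9), (-4, 3), (6, 9), (-14, 9)

T1 scale by (2, 3): (1, 1) → (2, 3); (0, -1) → (0, -3); (5, 1) → (10, 3); (-5, 1) → (-10, 3)
T2 translate by (-4, 6): (2, 3) → (-2, 9); (0, -3) → (-4, 3); (10, 3) → (6, 9); (-10, 3) → (-14, 9)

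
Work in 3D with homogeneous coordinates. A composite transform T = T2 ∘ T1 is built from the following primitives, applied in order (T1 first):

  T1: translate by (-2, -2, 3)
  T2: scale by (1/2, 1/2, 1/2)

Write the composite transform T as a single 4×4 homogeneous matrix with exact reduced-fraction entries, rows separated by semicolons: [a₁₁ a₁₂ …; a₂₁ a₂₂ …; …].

T = [1/2 0 0 -1; 0 1/2 0 -1; 0 0 1/2 3/2; 0 0 0 1]

T1 = [1 0 0 -2; 0 1 0 -2; 0 0 1 3; 0 0 0 1]
T2·T1 = [1/2 0 0 -1; 0 1/2 0 -1; 0 0 1/2 3/2; 0 0 0 1]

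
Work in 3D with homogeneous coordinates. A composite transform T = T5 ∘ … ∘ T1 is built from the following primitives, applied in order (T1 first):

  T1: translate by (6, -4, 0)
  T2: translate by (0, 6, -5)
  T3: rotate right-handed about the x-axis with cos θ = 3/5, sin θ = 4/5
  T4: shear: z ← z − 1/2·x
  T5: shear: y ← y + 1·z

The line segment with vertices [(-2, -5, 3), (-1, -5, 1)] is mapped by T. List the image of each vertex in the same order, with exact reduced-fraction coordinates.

image vertices: (4, -29/5, -28/5), (5, -59/10, -73/10)

T1 translate by (6, -4, 0): (-2, -5, 3) → (4, -9, 3); (-1, -5, 1) → (5, -9, 1)
T2 translate by (0, 6, -5): (4, -9, 3) → (4, -3, -2); (5, -9, 1) → (5, -3, -4)
T3 rotate right-handed about the x-axis with cos θ = 3/5, sin θ = 4/5: (4, -3, -2) → (4, -1/5, -18/5); (5, -3, -4) → (5, 7/5, -24/5)
T4 shear: z ← z − 1/2·x: (4, -1/5, -18/5) → (4, -1/5, -28/5); (5, 7/5, -24/5) → (5, 7/5, -73/10)
T5 shear: y ← y + 1·z: (4, -1/5, -28/5) → (4, -29/5, -28/5); (5, 7/5, -73/10) → (5, -59/10, -73/10)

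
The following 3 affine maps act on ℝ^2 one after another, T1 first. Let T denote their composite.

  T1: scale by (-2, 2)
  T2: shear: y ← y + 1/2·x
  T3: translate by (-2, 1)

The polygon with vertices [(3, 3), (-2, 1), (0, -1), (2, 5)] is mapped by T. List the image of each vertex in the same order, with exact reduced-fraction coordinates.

T1 scale by (-2, 2): (3, 3) → (-6, 6); (-2, 1) → (4, 2); (0, -1) → (0, -2); (2, 5) → (-4, 10)
T2 shear: y ← y + 1/2·x: (-6, 6) → (-6, 3); (4, 2) → (4, 4); (0, -2) → (0, -2); (-4, 10) → (-4, 8)
T3 translate by (-2, 1): (-6, 3) → (-8, 4); (4, 4) → (2, 5); (0, -2) → (-2, -1); (-4, 8) → (-6, 9)

image vertices: (-8, 4), (2, 5), (-2, -1), (-6, 9)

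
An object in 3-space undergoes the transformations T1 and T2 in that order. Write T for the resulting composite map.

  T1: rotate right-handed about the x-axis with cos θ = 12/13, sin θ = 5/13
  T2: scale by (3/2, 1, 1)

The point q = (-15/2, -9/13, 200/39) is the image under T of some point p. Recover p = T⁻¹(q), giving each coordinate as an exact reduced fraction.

T1 = [1 0 0 0; 0 12/13 -5/13 0; 0 5/13 12/13 0; 0 0 0 1]
T2·T1 = [3/2 0 0 0; 0 12/13 -5/13 0; 0 5/13 12/13 0; 0 0 0 1]
det M = 3/2; M⁻¹ = [2/3 0 0 0; 0 12/13 5/13 0; 0 -5/13 12/13 0; 0 0 0 1]
M⁻¹ · (-15/2, -9/13, 200/39)ᵀ = (-5, 4/3, 5)ᵀ

p = (-5, 4/3, 5)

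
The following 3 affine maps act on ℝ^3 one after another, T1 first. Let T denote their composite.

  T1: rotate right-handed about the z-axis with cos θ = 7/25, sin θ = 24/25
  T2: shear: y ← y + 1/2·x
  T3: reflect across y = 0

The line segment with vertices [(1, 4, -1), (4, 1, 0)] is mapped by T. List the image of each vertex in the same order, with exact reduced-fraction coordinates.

T1 rotate right-handed about the z-axis with cos θ = 7/25, sin θ = 24/25: (1, 4, -1) → (-89/25, 52/25, -1); (4, 1, 0) → (4/25, 103/25, 0)
T2 shear: y ← y + 1/2·x: (-89/25, 52/25, -1) → (-89/25, 3/10, -1); (4/25, 103/25, 0) → (4/25, 21/5, 0)
T3 reflect across y = 0: (-89/25, 3/10, -1) → (-89/25, -3/10, -1); (4/25, 21/5, 0) → (4/25, -21/5, 0)

image vertices: (-89/25, -3/10, -1), (4/25, -21/5, 0)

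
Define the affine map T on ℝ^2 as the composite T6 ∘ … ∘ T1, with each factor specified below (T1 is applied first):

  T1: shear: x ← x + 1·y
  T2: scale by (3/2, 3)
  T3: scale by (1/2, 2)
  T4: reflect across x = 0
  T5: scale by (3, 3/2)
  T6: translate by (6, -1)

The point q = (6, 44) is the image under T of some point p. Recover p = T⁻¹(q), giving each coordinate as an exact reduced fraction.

p = (-5, 5)

T1 = [1 1 0; 0 1 0; 0 0 1]
T2·T1 = [3/2 3/2 0; 0 3 0; 0 0 1]
T3·…·T1 = [3/4 3/4 0; 0 6 0; 0 0 1]
T4·…·T1 = [-3/4 -3/4 0; 0 6 0; 0 0 1]
T5·…·T1 = [-9/4 -9/4 0; 0 9 0; 0 0 1]
T6·…·T1 = [-9/4 -9/4 6; 0 9 -1; 0 0 1]
det M = -81/4; M⁻¹ = [-4/9 -1/9 23/9; 0 1/9 1/9; 0 0 1]
M⁻¹ · (6, 44)ᵀ = (-5, 5)ᵀ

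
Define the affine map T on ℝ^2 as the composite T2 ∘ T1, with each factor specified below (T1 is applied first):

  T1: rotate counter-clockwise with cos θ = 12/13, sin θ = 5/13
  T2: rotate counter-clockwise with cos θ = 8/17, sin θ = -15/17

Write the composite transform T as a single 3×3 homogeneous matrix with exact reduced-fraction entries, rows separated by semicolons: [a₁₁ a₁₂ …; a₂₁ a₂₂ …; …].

T1 = [12/13 -5/13 0; 5/13 12/13 0; 0 0 1]
T2·T1 = [171/221 140/221 0; -140/221 171/221 0; 0 0 1]

T = [171/221 140/221 0; -140/221 171/221 0; 0 0 1]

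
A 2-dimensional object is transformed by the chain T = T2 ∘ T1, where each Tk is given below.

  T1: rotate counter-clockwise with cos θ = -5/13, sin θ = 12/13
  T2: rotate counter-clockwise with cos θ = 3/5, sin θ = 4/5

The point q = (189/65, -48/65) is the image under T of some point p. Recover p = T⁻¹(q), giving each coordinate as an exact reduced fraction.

p = (-3, 0)

T1 = [-5/13 -12/13 0; 12/13 -5/13 0; 0 0 1]
T2·T1 = [-63/65 -16/65 0; 16/65 -63/65 0; 0 0 1]
det M = 1; M⁻¹ = [-63/65 16/65 0; -16/65 -63/65 0; 0 0 1]
M⁻¹ · (189/65, -48/65)ᵀ = (-3, 0)ᵀ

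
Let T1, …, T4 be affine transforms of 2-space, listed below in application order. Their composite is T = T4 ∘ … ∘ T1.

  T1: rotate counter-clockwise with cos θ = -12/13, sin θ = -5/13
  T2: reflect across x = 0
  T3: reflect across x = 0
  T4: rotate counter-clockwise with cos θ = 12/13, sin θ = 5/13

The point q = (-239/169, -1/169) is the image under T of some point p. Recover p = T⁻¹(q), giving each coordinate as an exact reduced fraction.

p = (1, -1)

T1 = [-12/13 5/13 0; -5/13 -12/13 0; 0 0 1]
T2·T1 = [12/13 -5/13 0; -5/13 -12/13 0; 0 0 1]
T3·…·T1 = [-12/13 5/13 0; -5/13 -12/13 0; 0 0 1]
T4·…·T1 = [-119/169 120/169 0; -120/169 -119/169 0; 0 0 1]
det M = 1; M⁻¹ = [-119/169 -120/169 0; 120/169 -119/169 0; 0 0 1]
M⁻¹ · (-239/169, -1/169)ᵀ = (1, -1)ᵀ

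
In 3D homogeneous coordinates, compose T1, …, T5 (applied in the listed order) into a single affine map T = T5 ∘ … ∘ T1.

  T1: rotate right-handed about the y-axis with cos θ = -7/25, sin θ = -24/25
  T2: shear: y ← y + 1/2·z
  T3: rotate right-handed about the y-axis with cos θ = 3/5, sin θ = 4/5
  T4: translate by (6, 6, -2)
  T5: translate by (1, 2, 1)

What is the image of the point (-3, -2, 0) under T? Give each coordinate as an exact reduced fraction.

T1 rotate right-handed about the y-axis with cos θ = -7/25, sin θ = -24/25: (-3, -2, 0) → (21/25, -2, -72/25)
T2 shear: y ← y + 1/2·z: (21/25, -2, -72/25) → (21/25, -86/25, -72/25)
T3 rotate right-handed about the y-axis with cos θ = 3/5, sin θ = 4/5: (21/25, -86/25, -72/25) → (-9/5, -86/25, -12/5)
T4 translate by (6, 6, -2): (-9/5, -86/25, -12/5) → (21/5, 64/25, -22/5)
T5 translate by (1, 2, 1): (21/5, 64/25, -22/5) → (26/5, 114/25, -17/5)

T(p) = (26/5, 114/25, -17/5)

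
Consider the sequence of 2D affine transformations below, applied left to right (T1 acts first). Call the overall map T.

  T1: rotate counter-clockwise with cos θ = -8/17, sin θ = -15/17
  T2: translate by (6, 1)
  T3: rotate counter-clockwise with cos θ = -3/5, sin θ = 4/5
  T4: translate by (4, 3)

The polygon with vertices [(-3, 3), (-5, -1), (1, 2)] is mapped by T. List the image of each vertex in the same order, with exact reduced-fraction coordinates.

T1 rotate counter-clockwise with cos θ = -8/17, sin θ = -15/17: (-3, 3) → (69/17, 21/17); (-5, -1) → (25/17, 83/17); (1, 2) → (22/17, -31/17)
T2 translate by (6, 1): (69/17, 21/17) → (171/17, 38/17); (25/17, 83/17) → (127/17, 100/17); (22/17, -31/17) → (124/17, -14/17)
T3 rotate counter-clockwise with cos θ = -3/5, sin θ = 4/5: (171/17, 38/17) → (-133/17, 114/17); (127/17, 100/17) → (-781/85, 208/85); (124/17, -14/17) → (-316/85, 538/85)
T4 translate by (4, 3): (-133/17, 114/17) → (-65/17, 165/17); (-781/85, 208/85) → (-441/85, 463/85); (-316/85, 538/85) → (24/85, 793/85)

image vertices: (-65/17, 165/17), (-441/85, 463/85), (24/85, 793/85)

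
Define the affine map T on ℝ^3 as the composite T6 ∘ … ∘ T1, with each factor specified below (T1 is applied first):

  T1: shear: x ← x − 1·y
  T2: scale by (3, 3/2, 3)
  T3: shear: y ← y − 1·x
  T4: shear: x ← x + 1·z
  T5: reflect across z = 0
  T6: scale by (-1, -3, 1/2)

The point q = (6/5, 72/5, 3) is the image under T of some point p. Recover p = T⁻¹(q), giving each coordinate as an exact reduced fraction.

T1 = [1 -1 0 0; 0 1 0 0; 0 0 1 0; 0 0 0 1]
T2·T1 = [3 -3 0 0; 0 3/2 0 0; 0 0 3 0; 0 0 0 1]
T3·…·T1 = [3 -3 0 0; -3 9/2 0 0; 0 0 3 0; 0 0 0 1]
T4·…·T1 = [3 -3 3 0; -3 9/2 0 0; 0 0 3 0; 0 0 0 1]
T5·…·T1 = [3 -3 3 0; -3 9/2 0 0; 0 0 -3 0; 0 0 0 1]
T6·…·T1 = [-3 3 -3 0; 9 -27/2 0 0; 0 0 -3/2 0; 0 0 0 1]
det M = -81/4; M⁻¹ = [-1 -2/9 2 0; -2/3 -2/9 4/3 0; 0 0 -2/3 0; 0 0 0 1]
M⁻¹ · (6/5, 72/5, 3)ᵀ = (8/5, 0, -2)ᵀ

p = (8/5, 0, -2)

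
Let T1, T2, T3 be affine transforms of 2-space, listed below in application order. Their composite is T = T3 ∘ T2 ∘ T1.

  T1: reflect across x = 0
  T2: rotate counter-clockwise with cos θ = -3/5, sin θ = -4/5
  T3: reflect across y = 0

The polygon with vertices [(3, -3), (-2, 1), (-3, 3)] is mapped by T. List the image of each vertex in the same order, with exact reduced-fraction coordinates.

image vertices: (-3/5, -21/5), (-2/5, 11/5), (3/5, 21/5)

T1 reflect across x = 0: (3, -3) → (-3, -3); (-2, 1) → (2, 1); (-3, 3) → (3, 3)
T2 rotate counter-clockwise with cos θ = -3/5, sin θ = -4/5: (-3, -3) → (-3/5, 21/5); (2, 1) → (-2/5, -11/5); (3, 3) → (3/5, -21/5)
T3 reflect across y = 0: (-3/5, 21/5) → (-3/5, -21/5); (-2/5, -11/5) → (-2/5, 11/5); (3/5, -21/5) → (3/5, 21/5)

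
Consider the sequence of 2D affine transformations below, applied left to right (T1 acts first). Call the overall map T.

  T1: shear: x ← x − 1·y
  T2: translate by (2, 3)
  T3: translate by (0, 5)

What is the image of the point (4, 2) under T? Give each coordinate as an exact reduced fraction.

T(p) = (4, 10)

T1 shear: x ← x − 1·y: (4, 2) → (2, 2)
T2 translate by (2, 3): (2, 2) → (4, 5)
T3 translate by (0, 5): (4, 5) → (4, 10)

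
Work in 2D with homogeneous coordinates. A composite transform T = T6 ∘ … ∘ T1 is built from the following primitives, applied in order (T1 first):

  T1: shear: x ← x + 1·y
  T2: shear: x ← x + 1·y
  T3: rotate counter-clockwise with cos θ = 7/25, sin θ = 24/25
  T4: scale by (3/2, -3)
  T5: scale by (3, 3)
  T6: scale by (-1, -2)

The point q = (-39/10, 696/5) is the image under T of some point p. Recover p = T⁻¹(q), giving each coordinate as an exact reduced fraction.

p = (5, 4/3)

T1 = [1 1 0; 0 1 0; 0 0 1]
T2·T1 = [1 2 0; 0 1 0; 0 0 1]
T3·…·T1 = [7/25 -2/5 0; 24/25 11/5 0; 0 0 1]
T4·…·T1 = [21/50 -3/5 0; -72/25 -33/5 0; 0 0 1]
T5·…·T1 = [63/50 -9/5 0; -216/25 -99/5 0; 0 0 1]
T6·…·T1 = [-63/50 9/5 0; 432/25 198/5 0; 0 0 1]
det M = -81; M⁻¹ = [-22/45 1/45 0; 16/75 7/450 0; 0 0 1]
M⁻¹ · (-39/10, 696/5)ᵀ = (5, 4/3)ᵀ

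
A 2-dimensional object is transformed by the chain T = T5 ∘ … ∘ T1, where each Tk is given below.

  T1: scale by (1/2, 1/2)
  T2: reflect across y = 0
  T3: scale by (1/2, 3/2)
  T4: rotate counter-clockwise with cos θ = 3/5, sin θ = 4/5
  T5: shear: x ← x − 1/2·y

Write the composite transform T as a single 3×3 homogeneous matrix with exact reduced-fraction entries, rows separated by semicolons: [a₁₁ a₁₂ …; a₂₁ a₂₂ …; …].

T = [1/20 33/40 0; 1/5 -9/20 0; 0 0 1]

T1 = [1/2 0 0; 0 1/2 0; 0 0 1]
T2·T1 = [1/2 0 0; 0 -1/2 0; 0 0 1]
T3·…·T1 = [1/4 0 0; 0 -3/4 0; 0 0 1]
T4·…·T1 = [3/20 3/5 0; 1/5 -9/20 0; 0 0 1]
T5·…·T1 = [1/20 33/40 0; 1/5 -9/20 0; 0 0 1]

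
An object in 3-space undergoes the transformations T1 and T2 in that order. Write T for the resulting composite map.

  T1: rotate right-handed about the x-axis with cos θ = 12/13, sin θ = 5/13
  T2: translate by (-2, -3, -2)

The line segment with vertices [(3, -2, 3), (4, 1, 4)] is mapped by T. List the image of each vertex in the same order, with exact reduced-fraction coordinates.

image vertices: (1, -6, 0), (2, -47/13, 27/13)

T1 rotate right-handed about the x-axis with cos θ = 12/13, sin θ = 5/13: (3, -2, 3) → (3, -3, 2); (4, 1, 4) → (4, -8/13, 53/13)
T2 translate by (-2, -3, -2): (3, -3, 2) → (1, -6, 0); (4, -8/13, 53/13) → (2, -47/13, 27/13)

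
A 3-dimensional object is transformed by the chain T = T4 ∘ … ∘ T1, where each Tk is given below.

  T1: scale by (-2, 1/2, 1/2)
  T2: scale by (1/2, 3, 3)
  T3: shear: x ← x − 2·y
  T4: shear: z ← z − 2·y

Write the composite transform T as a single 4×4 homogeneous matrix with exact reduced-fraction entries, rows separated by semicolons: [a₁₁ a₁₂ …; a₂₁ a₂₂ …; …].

T1 = [-2 0 0 0; 0 1/2 0 0; 0 0 1/2 0; 0 0 0 1]
T2·T1 = [-1 0 0 0; 0 3/2 0 0; 0 0 3/2 0; 0 0 0 1]
T3·…·T1 = [-1 -3 0 0; 0 3/2 0 0; 0 0 3/2 0; 0 0 0 1]
T4·…·T1 = [-1 -3 0 0; 0 3/2 0 0; 0 -3 3/2 0; 0 0 0 1]

T = [-1 -3 0 0; 0 3/2 0 0; 0 -3 3/2 0; 0 0 0 1]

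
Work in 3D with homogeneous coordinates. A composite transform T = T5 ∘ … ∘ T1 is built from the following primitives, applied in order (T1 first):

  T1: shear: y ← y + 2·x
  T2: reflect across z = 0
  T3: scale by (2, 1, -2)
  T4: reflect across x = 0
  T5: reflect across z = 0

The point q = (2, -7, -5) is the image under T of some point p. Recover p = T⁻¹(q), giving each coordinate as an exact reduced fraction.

p = (-1, -5, 5/2)

T1 = [1 0 0 0; 2 1 0 0; 0 0 1 0; 0 0 0 1]
T2·T1 = [1 0 0 0; 2 1 0 0; 0 0 -1 0; 0 0 0 1]
T3·…·T1 = [2 0 0 0; 2 1 0 0; 0 0 2 0; 0 0 0 1]
T4·…·T1 = [-2 0 0 0; 2 1 0 0; 0 0 2 0; 0 0 0 1]
T5·…·T1 = [-2 0 0 0; 2 1 0 0; 0 0 -2 0; 0 0 0 1]
det M = 4; M⁻¹ = [-1/2 0 0 0; 1 1 0 0; 0 0 -1/2 0; 0 0 0 1]
M⁻¹ · (2, -7, -5)ᵀ = (-1, -5, 5/2)ᵀ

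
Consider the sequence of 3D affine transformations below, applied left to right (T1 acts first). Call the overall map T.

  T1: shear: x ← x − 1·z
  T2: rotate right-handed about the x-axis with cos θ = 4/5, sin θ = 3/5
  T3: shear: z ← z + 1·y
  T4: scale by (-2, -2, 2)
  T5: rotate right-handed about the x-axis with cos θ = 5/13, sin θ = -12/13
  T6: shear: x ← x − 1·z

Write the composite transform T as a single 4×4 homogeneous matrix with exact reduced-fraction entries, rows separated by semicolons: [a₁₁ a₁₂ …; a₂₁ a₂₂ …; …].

T1 = [1 0 -1 0; 0 1 0 0; 0 0 1 0; 0 0 0 1]
T2·T1 = [1 0 -1 0; 0 4/5 -3/5 0; 0 3/5 4/5 0; 0 0 0 1]
T3·…·T1 = [1 0 -1 0; 0 4/5 -3/5 0; 0 7/5 1/5 0; 0 0 0 1]
T4·…·T1 = [-2 0 2 0; 0 -8/5 6/5 0; 0 14/5 2/5 0; 0 0 0 1]
T5·…·T1 = [-2 0 2 0; 0 128/65 54/65 0; 0 166/65 -62/65 0; 0 0 0 1]
T6·…·T1 = [-2 -166/65 192/65 0; 0 128/65 54/65 0; 0 166/65 -62/65 0; 0 0 0 1]

T = [-2 -166/65 192/65 0; 0 128/65 54/65 0; 0 166/65 -62/65 0; 0 0 0 1]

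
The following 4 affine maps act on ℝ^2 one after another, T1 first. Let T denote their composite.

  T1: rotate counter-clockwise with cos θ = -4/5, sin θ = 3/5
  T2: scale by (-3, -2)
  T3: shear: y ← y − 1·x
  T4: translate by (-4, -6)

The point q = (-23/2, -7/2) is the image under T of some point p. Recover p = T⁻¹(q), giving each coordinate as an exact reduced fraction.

p = (-1/2, -7/2)

T1 = [-4/5 -3/5 0; 3/5 -4/5 0; 0 0 1]
T2·T1 = [12/5 9/5 0; -6/5 8/5 0; 0 0 1]
T3·…·T1 = [12/5 9/5 0; -18/5 -1/5 0; 0 0 1]
T4·…·T1 = [12/5 9/5 -4; -18/5 -1/5 -6; 0 0 1]
det M = 6; M⁻¹ = [-1/30 -3/10 -29/15; 3/5 2/5 24/5; 0 0 1]
M⁻¹ · (-23/2, -7/2)ᵀ = (-1/2, -7/2)ᵀ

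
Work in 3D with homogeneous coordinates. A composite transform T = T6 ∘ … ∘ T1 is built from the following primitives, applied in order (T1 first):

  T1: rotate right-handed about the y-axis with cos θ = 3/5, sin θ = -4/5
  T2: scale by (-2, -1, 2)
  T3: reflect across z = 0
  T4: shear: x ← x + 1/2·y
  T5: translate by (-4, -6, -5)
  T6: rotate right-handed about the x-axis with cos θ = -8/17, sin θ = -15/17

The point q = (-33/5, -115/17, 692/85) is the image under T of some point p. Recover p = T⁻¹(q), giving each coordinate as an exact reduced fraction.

T1 = [3/5 0 -4/5 0; 0 1 0 0; 4/5 0 3/5 0; 0 0 0 1]
T2·T1 = [-6/5 0 8/5 0; 0 -1 0 0; 8/5 0 6/5 0; 0 0 0 1]
T3·…·T1 = [-6/5 0 8/5 0; 0 -1 0 0; -8/5 0 -6/5 0; 0 0 0 1]
T4·…·T1 = [-6/5 -1/2 8/5 0; 0 -1 0 0; -8/5 0 -6/5 0; 0 0 0 1]
T5·…·T1 = [-6/5 -1/2 8/5 -4; 0 -1 0 -6; -8/5 0 -6/5 -5; 0 0 0 1]
T6·…·T1 = [-6/5 -1/2 8/5 -4; -24/17 8/17 -18/17 -27/17; 64/85 15/17 48/85 130/17; 0 0 0 1]
det M = -4; M⁻¹ = [-3/10 -36/85 19/340 -23/10; 0 8/17 15/17 -6; 2/5 -29/170 27/85 -11/10; 0 0 0 1]
M⁻¹ · (-33/5, -115/17, 692/85)ᵀ = (3, -2, 0)ᵀ

p = (3, -2, 0)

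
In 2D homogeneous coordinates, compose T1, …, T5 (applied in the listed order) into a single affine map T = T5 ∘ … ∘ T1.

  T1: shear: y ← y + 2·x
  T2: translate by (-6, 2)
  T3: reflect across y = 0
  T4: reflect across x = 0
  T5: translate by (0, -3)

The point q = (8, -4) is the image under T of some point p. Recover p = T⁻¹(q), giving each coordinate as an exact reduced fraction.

T1 = [1 0 0; 2 1 0; 0 0 1]
T2·T1 = [1 0 -6; 2 1 2; 0 0 1]
T3·…·T1 = [1 0 -6; -2 -1 -2; 0 0 1]
T4·…·T1 = [-1 0 6; -2 -1 -2; 0 0 1]
T5·…·T1 = [-1 0 6; -2 -1 -5; 0 0 1]
det M = 1; M⁻¹ = [-1 0 6; 2 -1 -17; 0 0 1]
M⁻¹ · (8, -4)ᵀ = (-2, 3)ᵀ

p = (-2, 3)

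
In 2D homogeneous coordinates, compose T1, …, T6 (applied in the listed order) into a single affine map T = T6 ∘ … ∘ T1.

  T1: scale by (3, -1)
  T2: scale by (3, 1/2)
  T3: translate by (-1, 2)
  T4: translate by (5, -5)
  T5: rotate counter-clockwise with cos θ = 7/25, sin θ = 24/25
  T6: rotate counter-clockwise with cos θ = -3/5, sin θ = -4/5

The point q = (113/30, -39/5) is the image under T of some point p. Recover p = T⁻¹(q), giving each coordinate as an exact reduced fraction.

T1 = [3 0 0; 0 -1 0; 0 0 1]
T2·T1 = [9 0 0; 0 -1/2 0; 0 0 1]
T3·…·T1 = [9 0 -1; 0 -1/2 2; 0 0 1]
T4·…·T1 = [9 0 4; 0 -1/2 -3; 0 0 1]
T5·…·T1 = [63/25 12/25 4; 216/25 -7/50 3; 0 0 1]
T6·…·T1 = [27/5 -2/5 0; -36/5 -3/10 -5; 0 0 1]
det M = -9/2; M⁻¹ = [1/15 -4/45 -4/9; -8/5 -6/5 -6; 0 0 1]
M⁻¹ · (113/30, -39/5)ᵀ = (1/2, -8/3)ᵀ

p = (1/2, -8/3)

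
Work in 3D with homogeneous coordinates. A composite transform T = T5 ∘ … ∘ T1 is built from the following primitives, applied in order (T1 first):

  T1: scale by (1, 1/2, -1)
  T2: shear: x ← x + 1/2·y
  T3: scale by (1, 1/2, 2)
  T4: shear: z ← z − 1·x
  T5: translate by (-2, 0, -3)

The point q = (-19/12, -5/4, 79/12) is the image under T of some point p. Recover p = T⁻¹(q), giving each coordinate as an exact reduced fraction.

T1 = [1 0 0 0; 0 1/2 0 0; 0 0 -1 0; 0 0 0 1]
T2·T1 = [1 1/4 0 0; 0 1/2 0 0; 0 0 -1 0; 0 0 0 1]
T3·…·T1 = [1 1/4 0 0; 0 1/4 0 0; 0 0 -2 0; 0 0 0 1]
T4·…·T1 = [1 1/4 0 0; 0 1/4 0 0; -1 -1/4 -2 0; 0 0 0 1]
T5·…·T1 = [1 1/4 0 -2; 0 1/4 0 0; -1 -1/4 -2 -3; 0 0 0 1]
det M = -1/2; M⁻¹ = [1 -1 0 2; 0 4 0 0; -1/2 0 -1/2 -5/2; 0 0 0 1]
M⁻¹ · (-19/12, -5/4, 79/12)ᵀ = (5/3, -5, -5)ᵀ

p = (5/3, -5, -5)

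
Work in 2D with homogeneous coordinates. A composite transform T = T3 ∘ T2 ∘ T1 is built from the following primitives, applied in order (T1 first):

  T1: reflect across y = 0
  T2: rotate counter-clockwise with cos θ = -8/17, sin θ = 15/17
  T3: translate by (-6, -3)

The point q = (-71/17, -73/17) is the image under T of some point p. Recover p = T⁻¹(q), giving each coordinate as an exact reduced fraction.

T1 = [1 0 0; 0 -1 0; 0 0 1]
T2·T1 = [-8/17 15/17 0; 15/17 8/17 0; 0 0 1]
T3·…·T1 = [-8/17 15/17 -6; 15/17 8/17 -3; 0 0 1]
det M = -1; M⁻¹ = [-8/17 15/17 -3/17; 15/17 8/17 114/17; 0 0 1]
M⁻¹ · (-71/17, -73/17)ᵀ = (-2, 1)ᵀ

p = (-2, 1)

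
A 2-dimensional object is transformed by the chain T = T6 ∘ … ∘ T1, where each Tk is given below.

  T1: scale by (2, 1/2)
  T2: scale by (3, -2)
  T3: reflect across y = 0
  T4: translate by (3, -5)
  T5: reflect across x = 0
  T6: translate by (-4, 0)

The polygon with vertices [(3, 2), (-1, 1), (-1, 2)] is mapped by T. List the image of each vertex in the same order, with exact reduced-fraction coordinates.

T1 scale by (2, 1/2): (3, 2) → (6, 1); (-1, 1) → (-2, 1/2); (-1, 2) → (-2, 1)
T2 scale by (3, -2): (6, 1) → (18, -2); (-2, 1/2) → (-6, -1); (-2, 1) → (-6, -2)
T3 reflect across y = 0: (18, -2) → (18, 2); (-6, -1) → (-6, 1); (-6, -2) → (-6, 2)
T4 translate by (3, -5): (18, 2) → (21, -3); (-6, 1) → (-3, -4); (-6, 2) → (-3, -3)
T5 reflect across x = 0: (21, -3) → (-21, -3); (-3, -4) → (3, -4); (-3, -3) → (3, -3)
T6 translate by (-4, 0): (-21, -3) → (-25, -3); (3, -4) → (-1, -4); (3, -3) → (-1, -3)

image vertices: (-25, -3), (-1, -4), (-1, -3)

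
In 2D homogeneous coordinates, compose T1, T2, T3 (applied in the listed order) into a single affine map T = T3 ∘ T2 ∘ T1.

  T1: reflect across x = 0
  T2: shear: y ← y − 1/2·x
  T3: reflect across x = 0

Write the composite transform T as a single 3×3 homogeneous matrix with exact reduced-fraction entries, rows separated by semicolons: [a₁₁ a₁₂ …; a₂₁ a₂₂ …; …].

T1 = [-1 0 0; 0 1 0; 0 0 1]
T2·T1 = [-1 0 0; 1/2 1 0; 0 0 1]
T3·…·T1 = [1 0 0; 1/2 1 0; 0 0 1]

T = [1 0 0; 1/2 1 0; 0 0 1]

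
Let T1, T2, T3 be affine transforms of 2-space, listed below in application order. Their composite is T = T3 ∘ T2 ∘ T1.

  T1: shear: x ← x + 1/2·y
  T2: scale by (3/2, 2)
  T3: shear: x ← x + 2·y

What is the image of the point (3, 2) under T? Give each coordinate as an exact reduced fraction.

T(p) = (14, 4)

T1 shear: x ← x + 1/2·y: (3, 2) → (4, 2)
T2 scale by (3/2, 2): (4, 2) → (6, 4)
T3 shear: x ← x + 2·y: (6, 4) → (14, 4)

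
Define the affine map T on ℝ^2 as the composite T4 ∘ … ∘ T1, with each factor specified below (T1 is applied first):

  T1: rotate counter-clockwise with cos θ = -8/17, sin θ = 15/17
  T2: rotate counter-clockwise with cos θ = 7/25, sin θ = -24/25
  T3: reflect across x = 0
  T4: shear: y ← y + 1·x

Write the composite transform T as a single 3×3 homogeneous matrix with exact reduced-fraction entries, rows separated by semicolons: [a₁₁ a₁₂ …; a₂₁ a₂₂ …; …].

T = [-304/425 297/425 0; -7/425 601/425 0; 0 0 1]

T1 = [-8/17 -15/17 0; 15/17 -8/17 0; 0 0 1]
T2·T1 = [304/425 -297/425 0; 297/425 304/425 0; 0 0 1]
T3·…·T1 = [-304/425 297/425 0; 297/425 304/425 0; 0 0 1]
T4·…·T1 = [-304/425 297/425 0; -7/425 601/425 0; 0 0 1]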